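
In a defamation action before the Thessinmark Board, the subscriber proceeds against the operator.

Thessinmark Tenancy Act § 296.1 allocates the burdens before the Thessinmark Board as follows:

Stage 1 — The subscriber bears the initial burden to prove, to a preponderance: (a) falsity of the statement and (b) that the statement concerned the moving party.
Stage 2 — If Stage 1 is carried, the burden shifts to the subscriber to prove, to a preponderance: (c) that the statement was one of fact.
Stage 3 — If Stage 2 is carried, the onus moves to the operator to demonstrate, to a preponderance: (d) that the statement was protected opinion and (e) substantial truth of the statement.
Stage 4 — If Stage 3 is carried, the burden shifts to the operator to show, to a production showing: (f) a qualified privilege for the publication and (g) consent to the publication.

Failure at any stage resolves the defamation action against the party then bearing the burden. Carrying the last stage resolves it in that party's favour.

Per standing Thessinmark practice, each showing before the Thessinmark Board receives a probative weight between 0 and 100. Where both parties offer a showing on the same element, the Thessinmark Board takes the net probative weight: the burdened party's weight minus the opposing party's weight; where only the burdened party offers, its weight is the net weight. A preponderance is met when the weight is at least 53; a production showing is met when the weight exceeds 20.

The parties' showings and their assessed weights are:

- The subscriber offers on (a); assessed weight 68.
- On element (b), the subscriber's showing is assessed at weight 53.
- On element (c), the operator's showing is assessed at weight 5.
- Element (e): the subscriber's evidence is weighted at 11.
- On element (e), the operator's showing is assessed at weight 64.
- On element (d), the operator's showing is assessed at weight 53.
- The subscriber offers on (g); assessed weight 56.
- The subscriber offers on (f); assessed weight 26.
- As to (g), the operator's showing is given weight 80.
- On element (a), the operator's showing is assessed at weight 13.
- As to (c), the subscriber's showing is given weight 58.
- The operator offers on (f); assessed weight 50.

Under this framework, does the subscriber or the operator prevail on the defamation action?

Stage 1 — burden on subscriber; standard: a preponderance (weight is at least 53).
    (a): 68 − 13 = 55 ≥ 53 [met]
    (b): 53 ≥ 53 [met]
  All elements met. The subscriber retains the burden for Stage 2.
Stage 2 — burden on subscriber; standard: a preponderance (weight is at least 53).
    (c): 58 − 5 = 53 ≥ 53 [met]
  Stage 2 is satisfied; the onus moves to the operator.
Stage 3 — burden on operator; standard: a preponderance (weight is at least 53).
    (d): 53 ≥ 53 [met]
    (e): 64 − 11 = 53 ≥ 53 [met]
  Stage 3 is satisfied; the operator continues to bear the burden.
Stage 4 — burden on operator; standard: a production showing (weight exceeds 20).
    (f): 50 − 26 = 24 > 20 [met]
    (g): 80 − 56 = 24 > 20 [met]
  Stage 4 carried; the final stage is satisfied.
With every stage satisfied, the operator prevails.

operator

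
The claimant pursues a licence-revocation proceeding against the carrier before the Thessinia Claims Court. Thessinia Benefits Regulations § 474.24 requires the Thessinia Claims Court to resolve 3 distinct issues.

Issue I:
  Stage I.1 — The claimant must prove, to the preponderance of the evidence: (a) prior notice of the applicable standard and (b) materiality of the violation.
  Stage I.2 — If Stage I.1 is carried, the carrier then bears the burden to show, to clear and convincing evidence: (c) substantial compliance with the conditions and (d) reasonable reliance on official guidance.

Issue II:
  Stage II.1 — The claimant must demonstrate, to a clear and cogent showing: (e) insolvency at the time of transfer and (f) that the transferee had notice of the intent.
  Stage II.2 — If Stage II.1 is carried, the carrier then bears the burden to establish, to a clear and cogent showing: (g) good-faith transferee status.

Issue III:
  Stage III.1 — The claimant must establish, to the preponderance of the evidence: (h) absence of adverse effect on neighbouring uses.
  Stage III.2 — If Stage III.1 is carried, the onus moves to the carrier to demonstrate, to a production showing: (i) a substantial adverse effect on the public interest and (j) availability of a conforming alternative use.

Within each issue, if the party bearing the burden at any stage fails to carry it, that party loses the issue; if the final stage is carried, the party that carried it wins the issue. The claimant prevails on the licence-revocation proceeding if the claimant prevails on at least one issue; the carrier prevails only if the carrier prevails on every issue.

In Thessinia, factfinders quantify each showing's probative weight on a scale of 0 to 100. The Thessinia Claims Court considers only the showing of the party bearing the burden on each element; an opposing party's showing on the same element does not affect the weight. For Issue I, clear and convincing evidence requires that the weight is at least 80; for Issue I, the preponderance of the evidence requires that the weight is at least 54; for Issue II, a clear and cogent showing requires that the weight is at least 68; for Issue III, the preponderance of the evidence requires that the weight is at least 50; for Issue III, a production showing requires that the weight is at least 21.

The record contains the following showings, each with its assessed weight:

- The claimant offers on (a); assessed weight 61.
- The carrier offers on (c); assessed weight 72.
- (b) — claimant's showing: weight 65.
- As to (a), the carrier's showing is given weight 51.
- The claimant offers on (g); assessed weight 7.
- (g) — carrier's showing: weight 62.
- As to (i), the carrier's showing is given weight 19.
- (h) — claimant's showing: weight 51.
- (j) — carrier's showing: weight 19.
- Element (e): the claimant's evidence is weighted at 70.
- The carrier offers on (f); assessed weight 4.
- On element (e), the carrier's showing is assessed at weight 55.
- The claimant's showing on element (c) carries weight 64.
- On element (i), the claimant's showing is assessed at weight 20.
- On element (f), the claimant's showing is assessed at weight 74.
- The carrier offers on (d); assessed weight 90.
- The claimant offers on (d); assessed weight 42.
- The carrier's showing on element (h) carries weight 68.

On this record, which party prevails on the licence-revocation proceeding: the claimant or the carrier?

— Issue I —
Stage I.1 (claimant, the preponderance of the evidence, weight is at least 54): (a) 61 (carrier's 51 disregarded) ≥ 54 — meets; (b) 65 ≥ 54 — meets.
  All elements met. The burden passes to the carrier.
Stage I.2 (carrier, clear and convincing evidence, weight is at least 80): (c) 72 (claimant's 64 disregarded) < 80 — fails; (d) 90 (claimant's 42 disregarded) ≥ 80 — meets.
  The carrier does not carry Stage I.2.
The claimant prevails on this issue.
— Issue II —
At Stage II.1 the claimant must meet a clear and cogent showing (weight is at least 68): on (e) the weight is 70 (the carrier's 55 is given no effect), ≥ 68, so (e) meets the standard; on (f) the weight is 74 (the carrier's 4 is given no effect), which does reach 68, so (f) meets the standard.
  All elements met. The burden passes to the carrier.
At Stage II.2 the carrier must meet a clear and cogent showing (weight is at least 68): on (g) the weight is 62 (the claimant's 7 is given no effect), < 68, so (g) does not meet the standard.
  Stage II.2 not carried; the carrier fails its burden.
The analysis ends at Stage II.2; the claimant prevails on this issue.
— Issue III —
Stage III.1 (claimant, the preponderance of the evidence, weight is at least 50): (h) 51 (carrier's 68 disregarded) ≥ 50 — meets.
  All elements met. The burden passes to the carrier.
Stage III.2 (carrier, a production showing, weight is at least 21): (i) 19 (claimant's 20 disregarded) < 21 — fails; (j) 19 < 21 — fails.
  The carrier does not carry Stage III.2.
The analysis ends at Stage III.2; the claimant prevails on this issue.
Per-issue: Issue I → claimant; Issue II → claimant; Issue III → claimant. The claimant must prevail on at least one issue; overall, the claimant prevails.

claimant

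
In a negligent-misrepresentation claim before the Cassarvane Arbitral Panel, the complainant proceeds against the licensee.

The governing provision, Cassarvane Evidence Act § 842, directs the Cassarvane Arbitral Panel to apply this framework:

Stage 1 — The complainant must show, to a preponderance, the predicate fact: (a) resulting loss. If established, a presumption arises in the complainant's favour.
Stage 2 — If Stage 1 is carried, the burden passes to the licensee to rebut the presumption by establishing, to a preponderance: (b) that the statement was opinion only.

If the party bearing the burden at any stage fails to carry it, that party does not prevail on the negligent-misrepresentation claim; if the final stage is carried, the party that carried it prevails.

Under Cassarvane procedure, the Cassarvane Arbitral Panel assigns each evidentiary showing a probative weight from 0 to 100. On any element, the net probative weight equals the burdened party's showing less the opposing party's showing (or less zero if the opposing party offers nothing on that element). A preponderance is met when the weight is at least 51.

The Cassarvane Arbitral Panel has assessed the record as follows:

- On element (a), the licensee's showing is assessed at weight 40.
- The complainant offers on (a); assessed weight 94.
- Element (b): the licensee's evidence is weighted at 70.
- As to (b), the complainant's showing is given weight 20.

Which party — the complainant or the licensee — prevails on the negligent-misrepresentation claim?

Stage 1 — burden on complainant; standard: a preponderance (weight is at least 51).
    (a): 94 − 40 = 54 ≥ 51 [met]
  Stage 1 carried; the burden shifts to the licensee.
Stage 2 — burden on licensee; standard: a preponderance (weight is at least 51).
    (b): 70 − 20 = 50 < 51 [not met]
  Stage 2 not carried; the licensee fails its burden.
So the complainant prevails.

complainant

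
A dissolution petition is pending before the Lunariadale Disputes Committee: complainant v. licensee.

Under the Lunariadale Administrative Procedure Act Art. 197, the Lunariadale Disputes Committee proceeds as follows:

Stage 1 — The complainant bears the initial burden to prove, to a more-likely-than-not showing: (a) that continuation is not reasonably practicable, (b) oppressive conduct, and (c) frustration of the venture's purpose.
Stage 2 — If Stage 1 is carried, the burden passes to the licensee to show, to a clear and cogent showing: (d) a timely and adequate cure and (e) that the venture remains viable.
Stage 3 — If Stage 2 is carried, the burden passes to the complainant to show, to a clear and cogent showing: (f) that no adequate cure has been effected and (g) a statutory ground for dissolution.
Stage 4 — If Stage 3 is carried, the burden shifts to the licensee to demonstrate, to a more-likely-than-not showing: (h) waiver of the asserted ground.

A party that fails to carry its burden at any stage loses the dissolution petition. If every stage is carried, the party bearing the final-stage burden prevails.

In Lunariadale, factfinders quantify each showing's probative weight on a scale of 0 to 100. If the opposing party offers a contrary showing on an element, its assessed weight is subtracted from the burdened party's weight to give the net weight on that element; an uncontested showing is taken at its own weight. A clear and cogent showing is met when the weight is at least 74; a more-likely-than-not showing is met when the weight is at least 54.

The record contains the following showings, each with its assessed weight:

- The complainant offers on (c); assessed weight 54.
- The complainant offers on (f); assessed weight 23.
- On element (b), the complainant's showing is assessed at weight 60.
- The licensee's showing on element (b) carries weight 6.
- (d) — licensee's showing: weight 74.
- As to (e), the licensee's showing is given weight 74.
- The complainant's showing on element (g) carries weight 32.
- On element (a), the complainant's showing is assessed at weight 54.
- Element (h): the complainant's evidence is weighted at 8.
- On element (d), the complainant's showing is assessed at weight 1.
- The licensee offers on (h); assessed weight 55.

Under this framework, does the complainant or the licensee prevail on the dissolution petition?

Stage 1 — burden on complainant; standard: a more-likely-than-not showing (weight is at least 54).
    (a): 54 ≥ 54 [met]
    (b): 60 − 6 = 54 ≥ 54 [met]
    (c): 54 ≥ 54 [met]
  The complainant carries Stage 1; the licensee now bears the burden.
Stage 2 — burden on licensee; standard: a clear and cogent showing (weight is at least 74).
    (d): 74 − 1 = 73 < 74 [not met]
    (e): 74 ≥ 74 [met]
  Not every element is met, so the licensee fails to carry Stage 2.
The complainant prevails.

complainant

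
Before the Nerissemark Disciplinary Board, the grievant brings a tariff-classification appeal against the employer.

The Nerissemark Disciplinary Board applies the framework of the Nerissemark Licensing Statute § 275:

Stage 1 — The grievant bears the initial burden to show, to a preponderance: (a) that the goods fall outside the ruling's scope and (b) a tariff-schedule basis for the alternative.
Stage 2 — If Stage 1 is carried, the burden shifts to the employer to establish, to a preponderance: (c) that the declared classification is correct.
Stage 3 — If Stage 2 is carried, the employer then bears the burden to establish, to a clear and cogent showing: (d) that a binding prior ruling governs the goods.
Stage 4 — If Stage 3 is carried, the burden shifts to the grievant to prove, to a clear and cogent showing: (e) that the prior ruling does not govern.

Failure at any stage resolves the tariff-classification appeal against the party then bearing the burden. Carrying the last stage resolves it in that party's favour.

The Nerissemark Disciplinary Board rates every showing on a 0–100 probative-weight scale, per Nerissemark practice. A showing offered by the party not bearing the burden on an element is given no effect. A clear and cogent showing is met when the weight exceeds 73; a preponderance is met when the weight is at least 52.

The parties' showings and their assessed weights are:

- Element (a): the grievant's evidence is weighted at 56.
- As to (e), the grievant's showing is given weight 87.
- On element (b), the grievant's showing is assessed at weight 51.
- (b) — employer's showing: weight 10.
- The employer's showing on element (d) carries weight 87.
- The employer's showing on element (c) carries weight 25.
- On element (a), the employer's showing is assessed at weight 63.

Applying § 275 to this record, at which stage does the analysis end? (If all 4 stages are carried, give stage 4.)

stage 1

Stage 1 (grievant, a preponderance, weight is at least 52): (a) 56 (employer's 63 disregarded) ≥ 52 — meets; (b) 51 (employer's 10 disregarded) < 52 — fails.
  The grievant does not carry Stage 1.
The analysis ends at Stage 1; the employer prevails.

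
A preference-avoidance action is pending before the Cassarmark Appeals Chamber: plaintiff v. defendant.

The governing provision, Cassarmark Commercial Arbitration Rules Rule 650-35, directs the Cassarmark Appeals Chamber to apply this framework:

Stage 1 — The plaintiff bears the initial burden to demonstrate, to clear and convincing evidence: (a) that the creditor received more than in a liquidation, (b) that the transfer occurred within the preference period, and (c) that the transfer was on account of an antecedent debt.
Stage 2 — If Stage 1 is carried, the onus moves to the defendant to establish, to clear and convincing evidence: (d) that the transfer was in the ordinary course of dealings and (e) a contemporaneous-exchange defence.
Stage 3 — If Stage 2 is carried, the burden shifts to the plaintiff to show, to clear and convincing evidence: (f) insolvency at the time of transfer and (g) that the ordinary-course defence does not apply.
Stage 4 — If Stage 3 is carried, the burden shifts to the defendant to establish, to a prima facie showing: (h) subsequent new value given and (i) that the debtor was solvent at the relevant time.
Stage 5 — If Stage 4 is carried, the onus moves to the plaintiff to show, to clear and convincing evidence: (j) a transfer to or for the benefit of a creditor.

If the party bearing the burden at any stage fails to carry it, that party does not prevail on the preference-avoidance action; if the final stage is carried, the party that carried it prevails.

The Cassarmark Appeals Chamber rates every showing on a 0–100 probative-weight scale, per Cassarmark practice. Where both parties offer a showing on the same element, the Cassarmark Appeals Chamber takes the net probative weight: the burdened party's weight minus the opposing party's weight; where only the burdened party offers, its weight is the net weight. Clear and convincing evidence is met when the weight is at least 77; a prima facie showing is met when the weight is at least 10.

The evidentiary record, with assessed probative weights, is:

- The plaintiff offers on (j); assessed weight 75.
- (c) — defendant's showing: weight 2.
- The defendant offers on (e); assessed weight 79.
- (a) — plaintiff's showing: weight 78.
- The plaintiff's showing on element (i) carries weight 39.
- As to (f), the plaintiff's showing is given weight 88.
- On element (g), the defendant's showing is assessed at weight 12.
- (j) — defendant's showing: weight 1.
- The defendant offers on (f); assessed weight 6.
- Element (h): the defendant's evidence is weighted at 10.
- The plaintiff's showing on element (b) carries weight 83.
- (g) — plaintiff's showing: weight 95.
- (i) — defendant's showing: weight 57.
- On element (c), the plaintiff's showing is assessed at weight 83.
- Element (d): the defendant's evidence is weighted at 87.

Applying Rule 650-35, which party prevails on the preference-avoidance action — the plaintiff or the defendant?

At Stage 1 the plaintiff must meet clear and convincing evidence (weight is at least 77): on (a) the weight is 78, ≥ 77, so (a) meets the standard; on (b) the weight is 83, which does reach 77, so (b) meets the standard; on (c) the weight is 83 less the opposing 2 gives net 81, ≥ 77, so (c) meets the standard.
  All elements met. The burden passes to the defendant.
At Stage 2 the defendant must meet clear and convincing evidence (weight is at least 77): on (d) the weight is 87, which does reach 77, so (d) meets the standard; on (e) the weight is 79, which does reach 77, so (e) meets the standard.
  Stage 2 carried; the burden shifts to the plaintiff.
At Stage 3 the plaintiff must meet clear and convincing evidence (weight is at least 77): on (f) the weight is 88 less the opposing 6 gives net 82, ≥ 77, so (f) meets the standard; on (g) the weight is 95 less the opposing 12 gives net 83, which does reach 77, so (g) meets the standard.
  All elements met. The burden passes to the defendant.
At Stage 4 the defendant must meet a prima facie showing (weight is at least 10): on (h) the weight is 10, which does reach 10, so (h) meets the standard; on (i) the weight is 57 less the opposing 39 gives net 18, ≥ 10, so (i) meets the standard.
  All elements met. The burden passes to the plaintiff.
At Stage 5 the plaintiff must meet clear and convincing evidence (weight is at least 77): on (j) the weight is 75 less the opposing 1 gives net 74, which does not reach 77, so (j) does not meet the standard.
  The plaintiff does not carry Stage 5.
The analysis ends at Stage 5; the defendant prevails.

defendant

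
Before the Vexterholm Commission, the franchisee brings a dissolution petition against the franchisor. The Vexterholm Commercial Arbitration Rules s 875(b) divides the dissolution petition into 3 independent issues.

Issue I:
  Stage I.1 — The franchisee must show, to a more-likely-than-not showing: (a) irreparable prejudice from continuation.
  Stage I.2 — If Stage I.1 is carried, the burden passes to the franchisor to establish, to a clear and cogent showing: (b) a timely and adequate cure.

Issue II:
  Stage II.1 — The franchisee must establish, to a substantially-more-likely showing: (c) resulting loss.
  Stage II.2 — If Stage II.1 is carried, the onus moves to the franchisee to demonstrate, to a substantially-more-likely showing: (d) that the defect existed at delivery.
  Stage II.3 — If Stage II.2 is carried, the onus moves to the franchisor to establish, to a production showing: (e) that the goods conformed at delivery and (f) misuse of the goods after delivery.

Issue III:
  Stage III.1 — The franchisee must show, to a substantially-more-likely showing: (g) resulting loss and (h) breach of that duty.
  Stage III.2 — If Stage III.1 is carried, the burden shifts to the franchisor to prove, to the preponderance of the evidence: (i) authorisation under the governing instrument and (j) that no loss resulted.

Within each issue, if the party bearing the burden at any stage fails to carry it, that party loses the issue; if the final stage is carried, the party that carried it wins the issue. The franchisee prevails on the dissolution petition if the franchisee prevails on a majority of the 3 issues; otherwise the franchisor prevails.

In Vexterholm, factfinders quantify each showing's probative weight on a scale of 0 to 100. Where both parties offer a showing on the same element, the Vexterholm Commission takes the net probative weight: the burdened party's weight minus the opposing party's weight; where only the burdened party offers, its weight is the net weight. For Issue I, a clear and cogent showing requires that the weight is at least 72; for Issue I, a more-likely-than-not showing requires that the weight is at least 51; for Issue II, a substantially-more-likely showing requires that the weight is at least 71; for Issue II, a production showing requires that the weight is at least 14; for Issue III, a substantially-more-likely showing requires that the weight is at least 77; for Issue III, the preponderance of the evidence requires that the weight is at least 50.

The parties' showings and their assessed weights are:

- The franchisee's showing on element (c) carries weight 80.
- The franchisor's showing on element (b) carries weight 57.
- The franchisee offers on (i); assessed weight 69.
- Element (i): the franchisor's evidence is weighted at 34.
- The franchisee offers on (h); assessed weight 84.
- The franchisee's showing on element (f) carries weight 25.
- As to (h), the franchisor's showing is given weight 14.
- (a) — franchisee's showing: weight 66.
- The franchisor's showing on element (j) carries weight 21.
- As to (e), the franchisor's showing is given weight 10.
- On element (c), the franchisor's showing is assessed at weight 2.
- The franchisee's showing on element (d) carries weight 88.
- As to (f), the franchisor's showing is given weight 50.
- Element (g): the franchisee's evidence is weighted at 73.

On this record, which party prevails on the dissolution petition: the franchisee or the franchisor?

franchisee

— Issue I —
Stage I.1 — burden on franchisee; standard: a more-likely-than-not showing (weight is at least 51).
    (a): 66 ≥ 51 [met]
  Stage I.1 is satisfied; the onus moves to the franchisor.
Stage I.2 — burden on franchisor; standard: a clear and cogent showing (weight is at least 72).
    (b): 57 < 72 [not met]
  Stage I.2 not carried; the franchisor fails its burden.
So the franchisee prevails on this issue.
— Issue II —
Stage II.1 (franchisee, a substantially-more-likely showing, weight is at least 71): (c) net 80−2=78 ≥ 71 — meets.
  Stage II.1 is satisfied; the franchisee continues to bear the burden.
Stage II.2 (franchisee, a substantially-more-likely showing, weight is at least 71): (d) 88 ≥ 71 — meets.
  All elements met. The burden passes to the franchisor.
Stage II.3 (franchisor, a production showing, weight is at least 14): (e) 10 < 14 — fails; (f) net 50−25=25 ≥ 14 — meets.
  The franchisor does not carry Stage II.3.
The analysis ends at Stage II.3; the franchisee prevails on this issue.
— Issue III —
Stage III.1 — burden on franchisee; standard: a substantially-more-likely showing (weight is at least 77).
    (g): 73 < 77 [not met]
    (h): 84 − 14 = 70 < 77 [not met]
  Stage III.1 not carried; the franchisee fails its burden.
So the franchisor prevails on this issue.
Per-issue: Issue I → franchisee; Issue II → franchisee; Issue III → franchisor. The franchisee must prevail on a majority of issues; overall, the franchisee prevails.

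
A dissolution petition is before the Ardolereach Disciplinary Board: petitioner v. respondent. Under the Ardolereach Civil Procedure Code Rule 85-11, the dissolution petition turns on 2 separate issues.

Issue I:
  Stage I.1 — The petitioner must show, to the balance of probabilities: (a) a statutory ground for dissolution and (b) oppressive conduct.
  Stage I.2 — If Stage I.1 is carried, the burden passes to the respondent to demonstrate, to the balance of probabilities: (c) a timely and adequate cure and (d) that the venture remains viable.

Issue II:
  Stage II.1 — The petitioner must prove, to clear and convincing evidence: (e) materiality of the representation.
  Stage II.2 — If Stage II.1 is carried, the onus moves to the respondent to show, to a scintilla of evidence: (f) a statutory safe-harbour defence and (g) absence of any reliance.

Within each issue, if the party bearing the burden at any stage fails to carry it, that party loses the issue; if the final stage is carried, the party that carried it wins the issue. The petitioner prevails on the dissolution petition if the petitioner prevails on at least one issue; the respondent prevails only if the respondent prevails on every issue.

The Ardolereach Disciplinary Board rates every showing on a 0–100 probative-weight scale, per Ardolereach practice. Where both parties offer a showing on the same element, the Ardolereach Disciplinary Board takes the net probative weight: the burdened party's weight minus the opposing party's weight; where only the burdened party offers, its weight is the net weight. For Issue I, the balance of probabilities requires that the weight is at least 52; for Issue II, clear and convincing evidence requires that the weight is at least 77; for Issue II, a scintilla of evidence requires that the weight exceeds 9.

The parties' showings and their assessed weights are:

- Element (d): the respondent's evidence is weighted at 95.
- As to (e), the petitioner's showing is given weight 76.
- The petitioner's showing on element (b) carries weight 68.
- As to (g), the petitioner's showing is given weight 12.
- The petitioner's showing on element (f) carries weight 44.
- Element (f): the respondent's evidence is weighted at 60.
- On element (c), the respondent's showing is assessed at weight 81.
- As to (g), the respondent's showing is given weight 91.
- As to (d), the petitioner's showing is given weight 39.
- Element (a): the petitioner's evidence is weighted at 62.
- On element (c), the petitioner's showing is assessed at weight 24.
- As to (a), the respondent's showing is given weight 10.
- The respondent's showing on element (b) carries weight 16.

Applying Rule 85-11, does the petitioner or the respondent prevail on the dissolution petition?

— Issue I —
Stage I.1 — burden on petitioner; standard: the balance of probabilities (weight is at least 52).
    (a): 62 − 10 = 52 ≥ 52 [met]
    (b): 68 − 16 = 52 ≥ 52 [met]
  Stage I.1 carried; the burden shifts to the respondent.
Stage I.2 — burden on respondent; standard: the balance of probabilities (weight is at least 52).
    (c): 81 − 24 = 57 ≥ 52 [met]
    (d): 95 − 39 = 56 ≥ 52 [met]
  Stage I.2 carried; the final stage is satisfied.
With every stage satisfied, the respondent prevails on this issue.
— Issue II —
At Stage II.1 the petitioner must meet clear and convincing evidence (weight is at least 77): on (e) the weight is 76, < 77, so (e) does not meet the standard.
  Stage II.1 not carried; the petitioner fails its burden.
The respondent prevails on this issue.
Per-issue: Issue I → respondent; Issue II → respondent. The petitioner must prevail on at least one issue; overall, the respondent prevails.

respondent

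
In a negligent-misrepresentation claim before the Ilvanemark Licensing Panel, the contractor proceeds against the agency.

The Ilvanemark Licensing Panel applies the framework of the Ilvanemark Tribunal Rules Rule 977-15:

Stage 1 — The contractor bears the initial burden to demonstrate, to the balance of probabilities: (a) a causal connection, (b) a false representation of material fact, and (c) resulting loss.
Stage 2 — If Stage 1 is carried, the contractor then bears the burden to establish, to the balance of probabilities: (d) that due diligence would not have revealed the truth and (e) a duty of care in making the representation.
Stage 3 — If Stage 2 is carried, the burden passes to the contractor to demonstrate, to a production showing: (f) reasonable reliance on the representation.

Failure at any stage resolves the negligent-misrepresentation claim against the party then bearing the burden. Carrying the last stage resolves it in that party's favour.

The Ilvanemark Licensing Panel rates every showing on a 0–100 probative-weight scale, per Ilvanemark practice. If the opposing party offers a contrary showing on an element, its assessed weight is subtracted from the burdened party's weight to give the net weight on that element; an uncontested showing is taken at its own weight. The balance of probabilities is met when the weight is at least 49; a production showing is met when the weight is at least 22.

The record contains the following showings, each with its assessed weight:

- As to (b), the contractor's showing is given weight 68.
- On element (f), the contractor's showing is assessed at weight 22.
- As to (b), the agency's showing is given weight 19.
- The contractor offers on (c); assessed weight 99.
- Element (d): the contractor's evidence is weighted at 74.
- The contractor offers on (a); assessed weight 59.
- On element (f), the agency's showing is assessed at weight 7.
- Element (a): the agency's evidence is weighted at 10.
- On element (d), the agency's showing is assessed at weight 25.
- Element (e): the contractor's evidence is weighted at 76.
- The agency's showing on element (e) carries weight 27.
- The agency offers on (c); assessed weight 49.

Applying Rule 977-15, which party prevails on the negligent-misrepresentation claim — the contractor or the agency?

agency

At Stage 1 the contractor must meet the balance of probabilities (weight is at least 49): on (a) the weight is 59 less the opposing 10 gives net 49, which does reach 49, so (a) meets the standard; on (b) the weight is 68 less the opposing 19 gives net 49, ≥ 49, so (b) meets the standard; on (c) the weight is 99 less the opposing 49 gives net 50, ≥ 49, so (c) meets the standard.
  Stage 1 carried; the burden remains with the contractor.
At Stage 2 the contractor must meet the balance of probabilities (weight is at least 49): on (d) the weight is 74 less the opposing 25 gives net 49, which does reach 49, so (d) meets the standard; on (e) the weight is 76 less the opposing 27 gives net 49, ≥ 49, so (e) meets the standard.
  Stage 2 carried; the burden remains with the contractor.
At Stage 3 the contractor must meet a production showing (weight is at least 22): on (f) the weight is 22 less the opposing 7 gives net 15, which does not reach 22, so (f) does not meet the standard.
  The contractor does not carry Stage 3.
The analysis ends at Stage 3; the agency prevails.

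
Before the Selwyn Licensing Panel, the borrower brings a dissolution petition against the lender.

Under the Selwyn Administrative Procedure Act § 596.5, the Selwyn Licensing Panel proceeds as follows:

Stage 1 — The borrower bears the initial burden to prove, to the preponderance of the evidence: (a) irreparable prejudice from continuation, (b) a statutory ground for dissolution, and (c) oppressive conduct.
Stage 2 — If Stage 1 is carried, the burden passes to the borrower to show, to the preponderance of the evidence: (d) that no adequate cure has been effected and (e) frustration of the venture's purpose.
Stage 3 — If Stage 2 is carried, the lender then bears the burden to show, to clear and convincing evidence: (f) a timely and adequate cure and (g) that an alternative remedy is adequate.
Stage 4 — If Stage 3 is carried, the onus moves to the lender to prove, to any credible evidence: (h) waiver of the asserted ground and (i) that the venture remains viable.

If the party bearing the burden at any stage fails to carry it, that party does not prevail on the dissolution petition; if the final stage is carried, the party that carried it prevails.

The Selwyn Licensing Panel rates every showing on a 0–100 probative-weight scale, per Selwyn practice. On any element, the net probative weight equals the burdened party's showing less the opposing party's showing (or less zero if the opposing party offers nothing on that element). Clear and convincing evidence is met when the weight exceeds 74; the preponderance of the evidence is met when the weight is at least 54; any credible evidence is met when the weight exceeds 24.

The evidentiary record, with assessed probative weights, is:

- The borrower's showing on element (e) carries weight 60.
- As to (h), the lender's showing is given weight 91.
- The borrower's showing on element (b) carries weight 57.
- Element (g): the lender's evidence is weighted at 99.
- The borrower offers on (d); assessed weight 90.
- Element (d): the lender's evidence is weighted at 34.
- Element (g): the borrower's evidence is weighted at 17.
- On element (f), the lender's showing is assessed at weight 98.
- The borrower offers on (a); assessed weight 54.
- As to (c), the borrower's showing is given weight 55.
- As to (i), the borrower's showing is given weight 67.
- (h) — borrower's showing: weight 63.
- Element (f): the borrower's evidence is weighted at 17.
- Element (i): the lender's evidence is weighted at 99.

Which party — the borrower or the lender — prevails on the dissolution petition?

lender

Stage 1 — burden on borrower; standard: the preponderance of the evidence (weight is at least 54).
    (a): 54 ≥ 54 [met]
    (b): 57 ≥ 54 [met]
    (c): 55 ≥ 54 [met]
  Stage 1 is satisfied; the borrower continues to bear the burden.
Stage 2 — burden on borrower; standard: the preponderance of the evidence (weight is at least 54).
    (d): 90 − 34 = 56 ≥ 54 [met]
    (e): 60 ≥ 54 [met]
  Stage 2 carried; the burden shifts to the lender.
Stage 3 — burden on lender; standard: clear and convincing evidence (weight exceeds 74).
    (f): 98 − 17 = 81 > 74 [met]
    (g): 99 − 17 = 82 > 74 [met]
  All elements met. The lender retains the burden for Stage 4.
Stage 4 — burden on lender; standard: any credible evidence (weight exceeds 24).
    (h): 91 − 63 = 28 > 24 [met]
    (i): 99 − 67 = 32 > 24 [met]
  The lender carries the last stage.
With every stage satisfied, the lender prevails.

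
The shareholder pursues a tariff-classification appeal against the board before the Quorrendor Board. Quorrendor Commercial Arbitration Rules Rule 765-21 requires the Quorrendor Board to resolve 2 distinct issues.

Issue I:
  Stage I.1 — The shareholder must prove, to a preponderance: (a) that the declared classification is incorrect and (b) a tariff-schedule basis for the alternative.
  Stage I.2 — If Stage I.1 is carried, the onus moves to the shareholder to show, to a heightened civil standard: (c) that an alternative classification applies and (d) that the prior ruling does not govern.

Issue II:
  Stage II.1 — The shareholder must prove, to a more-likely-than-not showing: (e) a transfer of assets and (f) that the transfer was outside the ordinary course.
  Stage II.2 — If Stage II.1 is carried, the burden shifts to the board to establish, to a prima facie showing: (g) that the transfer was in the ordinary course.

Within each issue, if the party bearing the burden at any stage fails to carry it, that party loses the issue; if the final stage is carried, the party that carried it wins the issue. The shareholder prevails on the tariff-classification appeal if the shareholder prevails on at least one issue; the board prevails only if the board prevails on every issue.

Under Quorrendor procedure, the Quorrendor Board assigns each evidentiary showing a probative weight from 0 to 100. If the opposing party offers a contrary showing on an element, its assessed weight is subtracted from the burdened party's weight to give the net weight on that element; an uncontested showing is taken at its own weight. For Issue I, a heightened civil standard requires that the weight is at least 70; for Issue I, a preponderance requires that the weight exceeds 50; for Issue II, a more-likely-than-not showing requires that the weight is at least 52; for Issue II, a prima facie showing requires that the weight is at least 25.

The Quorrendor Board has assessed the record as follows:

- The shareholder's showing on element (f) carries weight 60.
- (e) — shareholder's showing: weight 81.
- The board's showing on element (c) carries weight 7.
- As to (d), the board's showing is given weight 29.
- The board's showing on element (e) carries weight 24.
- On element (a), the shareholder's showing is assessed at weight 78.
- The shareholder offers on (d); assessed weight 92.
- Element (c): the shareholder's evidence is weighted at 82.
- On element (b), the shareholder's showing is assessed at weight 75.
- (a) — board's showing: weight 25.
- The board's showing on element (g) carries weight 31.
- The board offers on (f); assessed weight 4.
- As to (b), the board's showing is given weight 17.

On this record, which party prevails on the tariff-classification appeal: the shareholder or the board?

— Issue I —
Stage I.1 (shareholder, a preponderance, weight exceeds 50): (a) net 78−25=53 > 50 — meets; (b) net 75−17=58 > 50 — meets.
  All elements met. The shareholder retains the burden for Stage I.2.
Stage I.2 (shareholder, a heightened civil standard, weight is at least 70): (c) net 82−7=75 ≥ 70 — meets; (d) net 92−29=63 < 70 — fails.
  The shareholder does not carry Stage I.2.
The analysis ends at Stage I.2; the board prevails on this issue.
— Issue II —
Stage II.1 — burden on shareholder; standard: a more-likely-than-not showing (weight is at least 52).
    (e): 81 − 24 = 57 ≥ 52 [met]
    (f): 60 − 4 = 56 ≥ 52 [met]
  Stage II.1 is satisfied; the onus moves to the board.
Stage II.2 — burden on board; standard: a prima facie showing (weight is at least 25).
    (g): 31 ≥ 25 [met]
  The board carries the last stage.
All stages carried — the board prevails on this issue.
Per-issue: Issue I → board; Issue II → board. The shareholder must prevail on at least one issue; overall, the board prevails.

board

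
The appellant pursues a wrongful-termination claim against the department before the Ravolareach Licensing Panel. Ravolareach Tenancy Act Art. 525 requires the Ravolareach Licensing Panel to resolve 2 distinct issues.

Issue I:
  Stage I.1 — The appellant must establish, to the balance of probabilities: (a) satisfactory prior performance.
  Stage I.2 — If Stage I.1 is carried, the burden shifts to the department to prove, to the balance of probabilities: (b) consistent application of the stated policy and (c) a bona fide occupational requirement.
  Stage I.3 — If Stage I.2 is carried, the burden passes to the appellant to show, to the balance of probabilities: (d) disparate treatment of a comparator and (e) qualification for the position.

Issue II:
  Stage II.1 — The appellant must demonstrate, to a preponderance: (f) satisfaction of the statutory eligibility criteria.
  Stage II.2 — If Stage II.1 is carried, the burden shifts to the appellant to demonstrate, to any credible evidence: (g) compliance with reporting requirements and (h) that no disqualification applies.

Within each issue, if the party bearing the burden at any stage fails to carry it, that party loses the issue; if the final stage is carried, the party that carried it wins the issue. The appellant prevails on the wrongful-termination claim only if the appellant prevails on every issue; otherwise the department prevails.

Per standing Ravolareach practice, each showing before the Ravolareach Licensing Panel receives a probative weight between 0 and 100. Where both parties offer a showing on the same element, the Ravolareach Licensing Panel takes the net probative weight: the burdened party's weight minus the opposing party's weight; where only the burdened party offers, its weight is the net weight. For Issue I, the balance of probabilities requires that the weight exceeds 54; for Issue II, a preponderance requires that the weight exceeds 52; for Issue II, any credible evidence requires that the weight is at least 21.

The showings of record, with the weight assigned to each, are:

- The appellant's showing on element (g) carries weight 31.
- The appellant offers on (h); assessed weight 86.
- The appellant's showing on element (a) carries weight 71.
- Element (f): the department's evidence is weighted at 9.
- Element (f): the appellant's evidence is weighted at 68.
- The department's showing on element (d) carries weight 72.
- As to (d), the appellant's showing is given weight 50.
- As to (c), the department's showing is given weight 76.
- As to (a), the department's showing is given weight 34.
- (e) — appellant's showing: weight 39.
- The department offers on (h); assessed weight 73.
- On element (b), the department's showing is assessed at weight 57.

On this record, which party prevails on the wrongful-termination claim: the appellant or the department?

department

— Issue I —
At Stage I.1 the appellant must meet the balance of probabilities (weight exceeds 54): on (a) the weight is 71 less the opposing 34 gives net 37, ≤ 54, so (a) does not meet the standard.
  Stage I.1 not carried; the appellant fails its burden.
The analysis ends at Stage I.1; the department prevails on this issue.
— Issue II —
Stage II.1 — burden on appellant; standard: a preponderance (weight exceeds 52).
    (f): 68 − 9 = 59 > 52 [met]
  Stage II.1 carried; the burden remains with the appellant.
Stage II.2 — burden on appellant; standard: any credible evidence (weight is at least 21).
    (g): 31 ≥ 21 [met]
    (h): 86 − 73 = 13 < 21 [not met]
  Stage II.2 not carried; the appellant fails its burden.
The analysis ends at Stage II.2; the department prevails on this issue.
Per-issue: Issue I → department; Issue II → department. The appellant must prevail on every issue; overall, the department prevails.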